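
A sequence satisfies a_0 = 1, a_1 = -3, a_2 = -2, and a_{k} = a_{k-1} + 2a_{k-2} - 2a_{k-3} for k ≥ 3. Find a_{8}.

The ordinary generating function has denominator 1 - q - 2q^2 + 2q^3.
Iterating the recurrence: a_0,…,a_{8} = 1, -3, -2, -10, -8, -24, -20, -52, -44.

-44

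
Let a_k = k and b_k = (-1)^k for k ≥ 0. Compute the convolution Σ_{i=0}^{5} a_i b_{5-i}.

This is [x^5] in the product of the two ordinary generating functions.
Σ = 0·(-1) + 1·1 + 2·(-1) + 3·1 + 4·(-1) + 5·1 = 3.

3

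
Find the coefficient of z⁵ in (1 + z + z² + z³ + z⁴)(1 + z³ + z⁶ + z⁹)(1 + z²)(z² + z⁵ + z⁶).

(1 + z + z² + z³ + z⁴) has coefficients 1,1,1,1,1 for degrees 0…4.
(1 + z³ + z⁶ + z⁹) has coefficients 1,0,0,1,0,0 for degrees 0…5.
Multiplying by (1 + z²) gives running coefficients 1,0,1,1,0,1 for degrees 0…5.
Finally multiplying by (z² + z⁵ + z⁶), the product of all factors after the first has coefficients 0,0,1,0,1,2 for degrees 0…5.
[z⁵] = 1·2 + 1·1 + 1·0 + 1·1 + 1·0 = 4.

4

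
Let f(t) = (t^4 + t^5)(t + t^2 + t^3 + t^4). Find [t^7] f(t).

2

(t^4 + t^5) has coefficients 0,0,0,0,1,1 for degrees 0…5.
(t + t^2 + t^3 + t^4) has coefficients 0,1,1,1,1,0,0,0 for degrees 0…7.
[t^7] = 1·1 + 1·1 = 2.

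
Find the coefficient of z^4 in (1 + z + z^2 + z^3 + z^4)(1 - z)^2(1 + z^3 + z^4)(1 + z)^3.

2

(1 + z + z^2 + z^3 + z^4) has coefficients 1,1,1,1,1 for degrees 0…4.
(1 - z)^2 has coefficients 1,-2,1,0,0 for degrees 0…4.
Multiplying by (1 + z^3 + z^4) gives running coefficients 1,-2,1,1,-1 for degrees 0…4.
Finally multiplying by (1 + z)^3, the product of all factors after the first has coefficients 1,1,-2,-1,3 for degrees 0…4.
[z^4] = 1·3 + 1·(-1) + 1·(-2) + 1·1 + 1·1 = 2.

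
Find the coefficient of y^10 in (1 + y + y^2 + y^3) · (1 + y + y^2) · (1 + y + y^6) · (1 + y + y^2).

8

(1 + y + y^2 + y^3) has coefficients 1,1,1,1 for degrees 0…3.
(1 + y + y^2) has coefficients 1,1,1,0,0,0,0,0,0,0,0 for degrees 0…10.
Multiplying by (1 + y + y^6) gives running coefficients 1,2,2,1,0,0,1,1,1,0,0 for degrees 0…10.
Finally multiplying by (1 + y + y^2), the product of all factors after the first has coefficients 1,3,5,5,3,1,1,2,3,2,1 for degrees 0…10.
[y^10] = 1·1 + 1·2 + 1·3 + 1·2 = 8.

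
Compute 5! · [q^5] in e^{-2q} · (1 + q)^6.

-32

The EGF product rule gives c_5 = Σ_{k_1+k_2=5} C(5; k_1,k_2) · ∏ g_i(k_i), where e^{-2q} gives (-2)^k; (1+q)^6 gives the falling factorial (6)_k.
g_1(k) for k = 0…5: 1, -2, 4, -8, 16, -32.
g_2(k) for k = 0…5: 1, 6, 30, 120, 360, 720.
c_5 = Σ_k C(5,k)·g_1(k)·g_2(5−k) = 1·1·720 + 5·(-2)·360 + 10·4·120 + 10·(-8)·30 + 5·16·6 + 1·(-32)·1 = 720 − 3600 + 4800 − 2400 + 480 − 32 = -32.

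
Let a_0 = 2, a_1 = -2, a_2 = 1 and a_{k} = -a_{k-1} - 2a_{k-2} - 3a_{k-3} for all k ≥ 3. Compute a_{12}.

The ordinary generating function has denominator 1 + z + 2z^2 + 3z^3.
Iterating the recurrence: a_0,…,a_{12} = 2, -2, 1, -3, 7, -4, -1, -12, 26, 1, -17, -63, 94.

94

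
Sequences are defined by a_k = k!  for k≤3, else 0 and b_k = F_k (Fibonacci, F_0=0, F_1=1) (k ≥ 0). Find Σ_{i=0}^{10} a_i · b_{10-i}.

Write out a_i and b_{10-i} for i = 0,…,10 and sum the products.
Σ = 1·55 + 1·34 + 2·21 + 6·13 + 0·8 + 0·5 + 0·3 + 0·2 + 0·1 + 0·1 + 0·0 = 209.

209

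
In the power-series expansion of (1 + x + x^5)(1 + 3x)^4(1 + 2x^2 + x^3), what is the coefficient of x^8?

214

(1 + x + x^5) has coefficients 1,1,0,0,0,1 for degrees 0…5.
(1 + 3x)^4 has coefficients 1,12,54,108,81,0,0,0,0 for degrees 0…8.
Finally multiplying by (1 + 2x^2 + x^3), the product of all factors after the first has coefficients 1,12,56,133,201,270,270,81,0 for degrees 0…8.
[x^8] = 1·0 + 1·81 + 1·133 = 214.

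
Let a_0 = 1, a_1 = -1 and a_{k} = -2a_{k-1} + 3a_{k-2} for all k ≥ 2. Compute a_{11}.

The ordinary generating function has denominator 1 + 2t - 3t^2.
Iterating the recurrence: a_0,…,a_{11} = 1, -1, 5, -13, 41, -121, 365, -1093, 3281, -9841, 29525, -88573.

-88573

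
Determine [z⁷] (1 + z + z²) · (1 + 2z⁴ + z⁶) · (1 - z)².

(1 + z + z²) has coefficients 1,1,1 for degrees 0…2.
(1 + 2z⁴ + z⁶) has coefficients 1,0,0,0,2,0,1,0 for degrees 0…7.
Finally multiplying by (1 - z)², the product of all factors after the first has coefficients 1,-2,1,0,2,-4,3,-2 for degrees 0…7.
[z⁷] = 1·(-2) + 1·3 + 1·(-4) = -3.

-3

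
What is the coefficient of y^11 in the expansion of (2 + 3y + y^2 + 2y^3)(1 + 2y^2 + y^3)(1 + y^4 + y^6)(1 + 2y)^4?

949

(2 + 3y + y^2 + 2y^3) has coefficients 2,3,1,2 for degrees 0…3.
(1 + 2y^2 + y^3) has coefficients 1,0,2,1,0,0,0,0,0,0,0,0 for degrees 0…11.
Multiplying by (1 + y^4 + y^6) gives running coefficients 1,0,2,1,1,0,3,1,2,1,0,0 for degrees 0…11.
Finally multiplying by (1 + 2y)^4, the product of all factors after the first has coefficients 1,8,26,49,73,96,91,73,98,137,136,104 for degrees 0…11.
[y^11] = 2·104 + 3·136 + 1·137 + 2·98 = 949.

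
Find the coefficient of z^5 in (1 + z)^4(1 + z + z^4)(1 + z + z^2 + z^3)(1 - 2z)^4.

(1 + z)^4 has coefficients 1,4,6,4,1 for degrees 0…4.
(1 + z + z^4) has coefficients 1,1,0,0,1,0 for degrees 0…5.
Multiplying by (1 + z + z^2 + z^3) gives running coefficients 1,2,2,2,2,1 for degrees 0…5.
Finally multiplying by (1 - 2z)^4, the product of all factors after the first has coefficients 1,-6,10,2,-14,1 for degrees 0…5.
[z^5] = 1·1 + 4·(-14) + 6·2 + 4·10 + 1·(-6) = -9.

-9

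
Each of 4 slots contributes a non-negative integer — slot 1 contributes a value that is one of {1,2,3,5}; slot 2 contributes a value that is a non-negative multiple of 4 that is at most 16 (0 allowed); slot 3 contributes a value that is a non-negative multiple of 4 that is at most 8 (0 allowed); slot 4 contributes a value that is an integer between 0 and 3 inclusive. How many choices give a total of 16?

The generating function for the choices is (y + y^2 + y^3 + y^5)·(1 + y^4 + y^8 + y^12 + y^16)·(1 + y^4 + y^8)·(1 + y + y^2 + y^3); the count is [y^16].
(y + y^2 + y^3 + y^5) has coefficients 0,1,1,1,0,1 for degrees 0…5.
(1 + y^4 + y^8 + y^12 + y^16) has coefficients 1,0,0,0,1,0,0,0,1,0,0,0,1,0,0,0,1 for degrees 0…16.
Multiplying by (1 + y^4 + y^8) gives running coefficients 1,0,0,0,2,0,0,0,3,0,0,0,3,0,0,0,3 for degrees 0…16.
Finally multiplying by (1 + y + y^2 + y^3), the product of all factors after the first has coefficients 1,1,1,1,2,2,2,2,3,3,3,3,3,3,3,3,3 for degrees 0…16.
[y^16] = 1·3 + 1·3 + 1·3 + 1·3 = 12.

12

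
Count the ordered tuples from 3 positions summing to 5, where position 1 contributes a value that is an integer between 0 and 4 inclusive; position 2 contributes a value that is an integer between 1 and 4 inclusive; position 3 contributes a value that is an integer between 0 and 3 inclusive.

The generating function for the choices is (1 + t + t^2 + t^3 + t^4)·(t + t^2 + t^3 + t^4)·(1 + t + t^2 + t^3); the count is [t^5].
(1 + t + t^2 + t^3 + t^4) has coefficients 1,1,1,1,1 for degrees 0…4.
(t + t^2 + t^3 + t^4) has coefficients 0,1,1,1,1,0 for degrees 0…5.
Finally multiplying by (1 + t + t^2 + t^3), the product of all factors after the first has coefficients 0,1,2,3,4,3 for degrees 0…5.
[t^5] = 1·3 + 1·4 + 1·3 + 1·2 + 1·1 = 13.

13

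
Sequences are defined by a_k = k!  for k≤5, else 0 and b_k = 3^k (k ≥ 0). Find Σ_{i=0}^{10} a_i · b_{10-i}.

Write out a_i and b_{10-i} for i = 0,…,10 and sum the products.
Σ = 1·59049 + 1·19683 + 2·6561 + 6·2187 + 24·729 + 120·243 + 0·81 + 0·27 + 0·9 + 0·3 + 0·1 = 151632.

151632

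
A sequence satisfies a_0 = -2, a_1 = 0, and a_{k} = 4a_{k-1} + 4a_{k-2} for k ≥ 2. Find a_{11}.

The ordinary generating function has denominator 1 - 4y - 4y^2.
Iterating the recurrence: a_0,…,a_{11} = -2, 0, -8, -32, -160, -768, -3712, -17920, -86528, -417792, -2017280, -9740288.

-9740288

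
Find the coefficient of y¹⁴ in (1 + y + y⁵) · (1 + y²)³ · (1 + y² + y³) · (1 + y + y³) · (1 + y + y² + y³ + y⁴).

(1 + y + y⁵) has coefficients 1,1,0,0,0,1 for degrees 0…5.
(1 + y²)³ has coefficients 1,0,3,0,3,0,1,0,0,0,0,0,0,0,0 for degrees 0…14.
Multiplying by (1 + y² + y³) gives running coefficients 1,0,4,1,6,3,4,3,1,1,0,0,0,0,0 for degrees 0…14.
Multiplying by (1 + y + y³) gives running coefficients 1,1,4,6,7,13,8,13,7,6,4,1,1,0,0 for degrees 0…14.
Finally multiplying by (1 + y + y² + y³ + y⁴), the product of all factors after the first has coefficients 1,2,6,12,19,31,38,47,48,47,38,31,19,12,6 for degrees 0…14.
[y¹⁴] = 1·6 + 1·12 + 1·47 = 65.

65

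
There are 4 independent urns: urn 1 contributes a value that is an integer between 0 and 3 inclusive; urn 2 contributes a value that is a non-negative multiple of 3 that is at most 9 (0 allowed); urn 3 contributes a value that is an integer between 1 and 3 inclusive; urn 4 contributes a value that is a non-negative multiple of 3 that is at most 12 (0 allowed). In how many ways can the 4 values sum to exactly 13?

The generating function for the choices is (1 + z + z^2 + z^3)·(1 + z^3 + z^6 + z^9)·(z + z^2 + z^3)·(1 + z^3 + z^6 + z^9 + z^12); the count is [z^13].
(1 + z + z^2 + z^3) has coefficients 1,1,1,1 for degrees 0…3.
(1 + z^3 + z^6 + z^9) has coefficients 1,0,0,1,0,0,1,0,0,1,0,0,0,0 for degrees 0…13.
Multiplying by (z + z^2 + z^3) gives running coefficients 0,1,1,1,1,1,1,1,1,1,1,1,1,0 for degrees 0…13.
Finally multiplying by (1 + z^3 + z^6 + z^9 + z^12), the product of all factors after the first has coefficients 0,1,1,1,2,2,2,3,3,3,4,4,4,4 for degrees 0…13.
[z^13] = 1·4 + 1·4 + 1·4 + 1·4 = 16.

16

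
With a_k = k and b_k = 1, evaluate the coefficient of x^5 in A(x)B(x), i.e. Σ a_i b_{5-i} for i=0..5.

The convolution is the x^5 coefficient of A(x)B(x).
Σ = 0·1 + 1·1 + 2·1 + 3·1 + 4·1 + 5·1 = 15.

15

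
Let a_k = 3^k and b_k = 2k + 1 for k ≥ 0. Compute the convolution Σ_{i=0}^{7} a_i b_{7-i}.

6552

The convolution is the x^7 coefficient of A(x)B(x).
Σ = 1·15 + 3·13 + 9·11 + 27·9 + 81·7 + 243·5 + 729·3 + 2187·1 = 6552.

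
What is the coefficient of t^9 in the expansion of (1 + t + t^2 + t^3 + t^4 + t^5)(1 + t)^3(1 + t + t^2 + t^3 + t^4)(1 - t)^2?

-1

(1 + t + t^2 + t^3 + t^4 + t^5) has coefficients 1,1,1,1,1,1 for degrees 0…5.
(1 + t)^3 has coefficients 1,3,3,1,0,0,0,0,0,0 for degrees 0…9.
Multiplying by (1 + t + t^2 + t^3 + t^4) gives running coefficients 1,4,7,8,8,7,4,1,0,0 for degrees 0…9.
Finally multiplying by (1 - t)^2, the product of all factors after the first has coefficients 1,2,0,-2,-1,-1,-2,0,2,1 for degrees 0…9.
[t^9] = 1·1 + 1·2 + 1·0 + 1·(-2) + 1·(-1) + 1·(-1) = -1.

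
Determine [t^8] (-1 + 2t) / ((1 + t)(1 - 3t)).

-1641

Partial fractions give a closed form: a_n = (-3/4)·(-1)^n + (-1/4)·3^n.
At n = 8: a_8 = -1641.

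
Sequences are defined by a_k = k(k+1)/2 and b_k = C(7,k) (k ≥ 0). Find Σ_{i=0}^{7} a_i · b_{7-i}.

This is [x^7] in the product of the two ordinary generating functions.
Σ = 0·1 + 1·7 + 3·21 + 6·35 + 10·35 + 15·21 + 21·7 + 28·1 = 1120.

1120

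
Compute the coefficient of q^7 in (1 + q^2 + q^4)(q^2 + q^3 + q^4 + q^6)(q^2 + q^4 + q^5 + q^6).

3

(1 + q^2 + q^4) has coefficients 1,0,1,0,1 for degrees 0…4.
(q^2 + q^3 + q^4 + q^6) has coefficients 0,0,1,1,1,0,1,0 for degrees 0…7.
Finally multiplying by (q^2 + q^4 + q^5 + q^6), the product of all factors after the first has coefficients 0,0,0,0,1,1,2,2 for degrees 0…7.
[q^7] = 1·2 + 1·1 + 1·0 = 3.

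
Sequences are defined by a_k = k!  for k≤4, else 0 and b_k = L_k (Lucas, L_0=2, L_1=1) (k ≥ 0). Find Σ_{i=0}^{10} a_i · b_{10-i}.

Write out a_i and b_{10-i} for i = 0,…,10 and sum the products.
Σ = 1·123 + 1·76 + 2·47 + 6·29 + 24·18 + 0·11 + 0·7 + 0·4 + 0·3 + 0·1 + 0·2 = 899.

899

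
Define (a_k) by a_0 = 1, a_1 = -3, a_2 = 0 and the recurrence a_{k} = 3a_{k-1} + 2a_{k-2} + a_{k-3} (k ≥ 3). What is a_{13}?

-1924825

The ordinary generating function has denominator 1 - 3y - 2y^2 - y^3.
Iterating the recurrence: a_0,…,a_{13} = 1, -3, 0, -5, -18, -64, -233, -845, -3065, -11118, -40329, -146288, -530640, -1924825.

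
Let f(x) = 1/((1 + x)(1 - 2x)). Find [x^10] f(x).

683

Partial fractions give a closed form: a_n = (1/3)·(-1)^n + (2/3)·2^n.
At n = 10: a_10 = 683.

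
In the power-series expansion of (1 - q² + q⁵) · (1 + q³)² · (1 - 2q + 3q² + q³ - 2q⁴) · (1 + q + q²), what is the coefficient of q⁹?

-5

(1 - q² + q⁵) has coefficients 1,0,-1,0,0,1 for degrees 0…5.
(1 + q³)² has coefficients 1,0,0,2,0,0,1,0,0,0 for degrees 0…9.
Multiplying by (1 - 2q + 3q² + q³ - 2q⁴) gives running coefficients 1,-2,3,3,-6,6,3,-6,3,1 for degrees 0…9.
Finally multiplying by (1 + q + q²), the product of all factors after the first has coefficients 1,-1,2,4,0,3,3,3,0,-2 for degrees 0…9.
[q⁹] = 1·(-2) − 1·3 + 1·0 = -5.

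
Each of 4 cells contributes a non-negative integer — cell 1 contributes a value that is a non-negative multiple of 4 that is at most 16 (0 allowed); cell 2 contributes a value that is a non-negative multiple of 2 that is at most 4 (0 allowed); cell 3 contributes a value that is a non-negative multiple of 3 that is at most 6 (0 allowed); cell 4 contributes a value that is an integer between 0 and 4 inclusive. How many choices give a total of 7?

The generating function for the choices is (1 + q⁴ + q⁸ + q¹² + q¹⁶)·(1 + q² + q⁴)·(1 + q³ + q⁶)·(1 + q + q² + q³ + q⁴); the count is [q⁷].
(1 + q⁴ + q⁸ + q¹² + q¹⁶) has coefficients 1,0,0,0,1,0,0,0 for degrees 0…7.
(1 + q² + q⁴) has coefficients 1,0,1,0,1,0,0,0 for degrees 0…7.
Multiplying by (1 + q³ + q⁶) gives running coefficients 1,0,1,1,1,1,1,1 for degrees 0…7.
Finally multiplying by (1 + q + q² + q³ + q⁴), the product of all factors after the first has coefficients 1,1,2,3,4,4,5,5 for degrees 0…7.
[q⁷] = 1·5 + 1·3 = 8.

8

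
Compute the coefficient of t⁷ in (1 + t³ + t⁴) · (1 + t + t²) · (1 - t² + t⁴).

(1 + t³ + t⁴) has coefficients 1,0,0,1,1 for degrees 0…4.
(1 + t + t²) has coefficients 1,1,1,0,0,0,0,0 for degrees 0…7.
Finally multiplying by (1 - t² + t⁴), the product of all factors after the first has coefficients 1,1,0,-1,0,1,1,0 for degrees 0…7.
[t⁷] = 1·0 + 1·0 + 1·(-1) = -1.

-1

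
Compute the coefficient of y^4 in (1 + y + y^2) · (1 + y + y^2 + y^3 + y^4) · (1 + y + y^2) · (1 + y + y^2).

23

(1 + y + y^2) has coefficients 1,1,1 for degrees 0…2.
(1 + y + y^2 + y^3 + y^4) has coefficients 1,1,1,1,1 for degrees 0…4.
Multiplying by (1 + y + y^2) gives running coefficients 1,2,3,3,3 for degrees 0…4.
Finally multiplying by (1 + y + y^2), the product of all factors after the first has coefficients 1,3,6,8,9 for degrees 0…4.
[y^4] = 1·9 + 1·8 + 1·6 = 23.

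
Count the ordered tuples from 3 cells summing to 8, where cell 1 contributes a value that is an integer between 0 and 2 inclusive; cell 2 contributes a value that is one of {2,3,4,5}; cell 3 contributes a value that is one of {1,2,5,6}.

6

The generating function for the choices is (1 + y + y²)·(y² + y³ + y⁴ + y⁵)·(y + y² + y⁵ + y⁶); the count is [y⁸].
(1 + y + y²) has coefficients 1,1,1 for degrees 0…2.
(y² + y³ + y⁴ + y⁵) has coefficients 0,0,1,1,1,1,0,0,0 for degrees 0…8.
Finally multiplying by (y + y² + y⁵ + y⁶), the product of all factors after the first has coefficients 0,0,0,1,2,2,2,2,2 for degrees 0…8.
[y⁸] = 1·2 + 1·2 + 1·2 = 6.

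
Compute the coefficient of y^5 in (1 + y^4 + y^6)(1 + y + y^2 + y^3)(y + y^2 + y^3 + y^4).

(1 + y^4 + y^6) has coefficients 1,0,0,0,1,0 for degrees 0…5.
(1 + y + y^2 + y^3) has coefficients 1,1,1,1,0,0 for degrees 0…5.
Finally multiplying by (y + y^2 + y^3 + y^4), the product of all factors after the first has coefficients 0,1,2,3,4,3 for degrees 0…5.
[y^5] = 1·3 + 1·1 = 4.

4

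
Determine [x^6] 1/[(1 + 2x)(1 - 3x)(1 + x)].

The denominator gives the recurrence a_n = 7a_(n−2) + 6a_(n−3) for n ≥ 3; the numerator fixes a_0 = 1, a_1 = 0, a_2 = 7.
Iterating: 1, 0, 7, 6, 49, 84, 379, so a_6 = 379.

379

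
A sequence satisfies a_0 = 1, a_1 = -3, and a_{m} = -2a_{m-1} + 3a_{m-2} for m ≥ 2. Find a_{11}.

The ordinary generating function has denominator 1 + 2z - 3z^2.
Iterating the recurrence: a_0,…,a_{11} = 1, -3, 9, -27, 81, -243, 729, -2187, 6561, -19683, 59049, -177147.

-177147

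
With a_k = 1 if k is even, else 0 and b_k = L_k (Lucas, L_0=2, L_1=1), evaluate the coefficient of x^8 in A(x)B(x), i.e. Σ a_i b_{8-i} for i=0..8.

The convolution is the x^8 coefficient of A(x)B(x).
Σ = 1·47 + 0·29 + 1·18 + 0·11 + 1·7 + 0·4 + 1·3 + 0·1 + 1·2 = 77.

77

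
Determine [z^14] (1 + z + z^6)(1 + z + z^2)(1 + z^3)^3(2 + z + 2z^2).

17

(1 + z + z^6) has coefficients 1,1,0,0,0,0,1 for degrees 0…6.
(1 + z + z^2) has coefficients 1,1,1,0,0,0,0,0,0,0,0,0,0,0,0 for degrees 0…14.
Multiplying by (1 + z^3)^3 gives running coefficients 1,1,1,3,3,3,3,3,3,1,1,1,0,0,0 for degrees 0…14.
Finally multiplying by (2 + z + 2z^2), the product of all factors after the first has coefficients 2,3,5,9,11,15,15,15,15,11,9,5,3,2,0 for degrees 0…14.
[z^14] = 1·0 + 1·2 + 1·15 = 17.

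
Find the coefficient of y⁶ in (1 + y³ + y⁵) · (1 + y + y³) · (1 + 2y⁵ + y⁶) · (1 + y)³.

19

(1 + y³ + y⁵) has coefficients 1,0,0,1,0,1 for degrees 0…5.
(1 + y + y³) has coefficients 1,1,0,1,0,0,0 for degrees 0…6.
Multiplying by (1 + 2y⁵ + y⁶) gives running coefficients 1,1,0,1,0,2,3 for degrees 0…6.
Finally multiplying by (1 + y)³, the product of all factors after the first has coefficients 1,4,6,5,4,5,10 for degrees 0…6.
[y⁶] = 1·10 + 1·5 + 1·4 = 19.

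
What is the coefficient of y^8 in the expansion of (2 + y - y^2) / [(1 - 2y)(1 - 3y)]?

The denominator gives the recurrence a_n = 5a_(n−1) − 6a_(n−2) for n ≥ 3; the numerator fixes a_0 = 2, a_1 = 11, a_2 = 42.
Iterating: 2, 11, 42, 144, 468, 1476, 4572, 14004, 42588, so a_8 = 42588.

42588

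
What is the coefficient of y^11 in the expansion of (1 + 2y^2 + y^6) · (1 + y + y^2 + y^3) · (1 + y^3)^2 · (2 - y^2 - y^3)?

-6

(1 + 2y^2 + y^6) has coefficients 1,0,2,0,0,0,1 for degrees 0…6.
(1 + y + y^2 + y^3) has coefficients 1,1,1,1,0,0,0,0,0,0,0,0 for degrees 0…11.
Multiplying by (1 + y^3)^2 gives running coefficients 1,1,1,3,2,2,3,1,1,1,0,0 for degrees 0…11.
Finally multiplying by (2 - y^2 - y^3), the product of all factors after the first has coefficients 2,2,1,4,2,0,1,-2,-3,-2,-2,-2 for degrees 0…11.
[y^11] = 1·(-2) + 2·(-2) + 1·0 = -6.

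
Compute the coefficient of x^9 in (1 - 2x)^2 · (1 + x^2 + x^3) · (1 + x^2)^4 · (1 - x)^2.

-52

(1 - 2x)^2 has coefficients 1,-4,4 for degrees 0…2.
(1 + x^2 + x^3) has coefficients 1,0,1,1,0,0,0,0,0,0 for degrees 0…9.
Multiplying by (1 + x^2)^4 gives running coefficients 1,0,5,1,10,4,10,6,5,4 for degrees 0…9.
Finally multiplying by (1 - x)^2, the product of all factors after the first has coefficients 1,-2,6,-9,13,-15,12,-10,3,0 for degrees 0…9.
[x^9] = 1·0 − 4·3 + 4·(-10) = -52.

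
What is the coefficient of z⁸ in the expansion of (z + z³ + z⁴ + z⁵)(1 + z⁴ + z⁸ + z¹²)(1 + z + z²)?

2

(z + z³ + z⁴ + z⁵) has coefficients 0,1,0,1,1,1 for degrees 0…5.
(1 + z⁴ + z⁸ + z¹²) has coefficients 1,0,0,0,1,0,0,0,1 for degrees 0…8.
Finally multiplying by (1 + z + z²), the product of all factors after the first has coefficients 1,1,1,0,1,1,1,0,1 for degrees 0…8.
[z⁸] = 1·0 + 1·1 + 1·1 + 1·0 = 2.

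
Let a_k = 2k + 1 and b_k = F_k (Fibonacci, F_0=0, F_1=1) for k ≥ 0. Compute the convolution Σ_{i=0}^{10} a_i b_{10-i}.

This is [x^10] in the product of the two ordinary generating functions.
Σ = 1·55 + 3·34 + 5·21 + 7·13 + 9·8 + 11·5 + 13·3 + 15·2 + 17·1 + 19·1 + 21·0 = 585.

585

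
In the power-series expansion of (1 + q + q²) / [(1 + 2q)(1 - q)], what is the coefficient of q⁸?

129

The denominator gives the recurrence a_n = −a_(n−1) + 2a_(n−2) for n ≥ 3; the numerator fixes a_0 = 1, a_1 = 0, a_2 = 3.
Iterating: 1, 0, 3, -3, 9, -15, 33, -63, 129, so a_8 = 129.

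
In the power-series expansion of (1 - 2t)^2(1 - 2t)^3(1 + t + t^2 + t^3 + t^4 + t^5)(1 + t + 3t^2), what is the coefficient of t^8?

-30

(1 - 2t)^2 has coefficients 1,-4,4 for degrees 0…2.
(1 - 2t)^3 has coefficients 1,-6,12,-8,0,0,0,0,0 for degrees 0…8.
Multiplying by (1 + t + t^2 + t^3 + t^4 + t^5) gives running coefficients 1,-5,7,-1,-1,-1,-2,4,-8 for degrees 0…8.
Finally multiplying by (1 + t + 3t^2), the product of all factors after the first has coefficients 1,-4,5,-9,19,-5,-6,-1,-10 for degrees 0…8.
[t^8] = 1·(-10) − 4·(-1) + 4·(-6) = -30.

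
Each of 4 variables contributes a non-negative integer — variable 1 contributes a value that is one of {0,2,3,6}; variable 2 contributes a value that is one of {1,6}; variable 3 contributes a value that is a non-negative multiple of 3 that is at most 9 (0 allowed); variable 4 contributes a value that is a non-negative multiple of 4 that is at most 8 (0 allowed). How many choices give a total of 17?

6

The generating function for the choices is (1 + z^2 + z^3 + z^6)·(z + z^6)·(1 + z^3 + z^6 + z^9)·(1 + z^4 + z^8); the count is [z^17].
(1 + z^2 + z^3 + z^6) has coefficients 1,0,1,1,0,0,1 for degrees 0…6.
(z + z^6) has coefficients 0,1,0,0,0,0,1,0,0,0,0,0,0,0,0,0,0,0 for degrees 0…17.
Multiplying by (1 + z^3 + z^6 + z^9) gives running coefficients 0,1,0,0,1,0,1,1,0,1,1,0,1,0,0,1,0,0 for degrees 0…17.
Finally multiplying by (1 + z^4 + z^8), the product of all factors after the first has coefficients 0,1,0,0,1,1,1,1,1,2,2,1,2,1,2,2,1,1 for degrees 0…17.
[z^17] = 1·1 + 1·2 + 1·2 + 1·1 = 6.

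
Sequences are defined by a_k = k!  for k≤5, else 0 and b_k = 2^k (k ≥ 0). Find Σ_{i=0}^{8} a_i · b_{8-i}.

2048

This is [x^8] in the product of the two ordinary generating functions.
Σ = 1·256 + 1·128 + 2·64 + 6·32 + 24·16 + 120·8 + 0·4 + 0·2 + 0·1 = 2048.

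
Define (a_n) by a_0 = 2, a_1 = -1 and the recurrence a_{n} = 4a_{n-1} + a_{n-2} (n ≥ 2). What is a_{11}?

-930249

The ordinary generating function has denominator 1 - 4t - t^2.
Iterating the recurrence: a_0,…,a_{11} = 2, -1, -2, -9, -38, -161, -682, -2889, -12238, -51841, -219602, -930249.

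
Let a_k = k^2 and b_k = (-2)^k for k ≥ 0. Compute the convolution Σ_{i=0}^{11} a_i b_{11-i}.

This is [x^11] in the product of the two ordinary generating functions.
Σ = 0·(-2048) + 1·1024 + 4·(-512) + 9·256 + 16·(-128) + 25·64 + 36·(-32) + 49·16 + 64·(-8) + 81·4 + 100·(-2) + 121·1 = 197.

197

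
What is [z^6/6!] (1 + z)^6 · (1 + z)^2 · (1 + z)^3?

332640

The EGF product rule gives c_6 = Σ_{k_1+k_2+k_3=6} C(6; k_1,k_2,k_3) · ∏ g_i(k_i), where (1+z)^6 gives the falling factorial (6)_k; (1+z)^2 gives the falling factorial (2)_k; (1+z)^3 gives the falling factorial (3)_k.
g_1(k) for k = 0…6: 1, 6, 30, 120, 360, 720, 720.
g_2(k) for k = 0…6: 1, 2, 2, 0, 0, 0, 0.
g_3(k) for k = 0…6: 1, 3, 6, 6, 0, 0, 0.
First combine the last two factors: h(k) = Σ_j C(k,j)·g_2(j)·g_3(k−j) for k = 0…6: 1, 5, 20, 60, 120, 120, 0.
c_6 = Σ_k C(6,k)·g_1(k)·h(6−k) = 6·6·120 + 15·30·120 + 20·120·60 + 15·360·20 + 6·720·5 + 1·720·1 = 4320 + 54000 + 144000 + 108000 + 21600 + 720 = 332640.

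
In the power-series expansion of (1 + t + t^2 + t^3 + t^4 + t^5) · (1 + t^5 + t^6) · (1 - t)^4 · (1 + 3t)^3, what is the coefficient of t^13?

(1 + t + t^2 + t^3 + t^4 + t^5) has coefficients 1,1,1,1,1,1 for degrees 0…5.
(1 + t^5 + t^6) has coefficients 1,0,0,0,0,1,1,0,0,0,0,0,0,0 for degrees 0…13.
Multiplying by (1 - t)^4 gives running coefficients 1,-4,6,-4,1,1,-3,2,2,-3,1,0,0,0 for degrees 0…13.
Finally multiplying by (1 + 3t)^3, the product of all factors after the first has coefficients 1,5,-3,-31,19,64,-75,29,-34,-12,82,-18,-54,27 for degrees 0…13.
[t^13] = 1·27 + 1·(-54) + 1·(-18) + 1·82 + 1·(-12) + 1·(-34) = -9.

-9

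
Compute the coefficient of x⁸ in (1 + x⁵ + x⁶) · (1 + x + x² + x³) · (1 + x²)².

(1 + x⁵ + x⁶) has coefficients 1,0,0,0,0,1,1 for degrees 0…6.
(1 + x + x² + x³) has coefficients 1,1,1,1,0,0,0,0,0 for degrees 0…8.
Finally multiplying by (1 + x²)², the product of all factors after the first has coefficients 1,1,3,3,3,3,1,1,0 for degrees 0…8.
[x⁸] = 1·0 + 1·3 + 1·3 = 6.

6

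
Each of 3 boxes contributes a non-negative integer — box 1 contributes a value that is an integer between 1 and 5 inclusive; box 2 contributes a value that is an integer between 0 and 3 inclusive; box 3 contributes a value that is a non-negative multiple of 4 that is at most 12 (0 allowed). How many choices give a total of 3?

The generating function for the choices is (y + y^2 + y^3 + y^4 + y^5)·(1 + y + y^2 + y^3)·(1 + y^4 + y^8 + y^12); the count is [y^3].
(y + y^2 + y^3 + y^4 + y^5) has coefficients 0,1,1,1 for degrees 0…3.
(1 + y + y^2 + y^3) has coefficients 1,1,1,1 for degrees 0…3.
Finally multiplying by (1 + y^4 + y^8 + y^12), the product of all factors after the first has coefficients 1,1,1,1 for degrees 0…3.
[y^3] = 1·1 + 1·1 + 1·1 = 3.

3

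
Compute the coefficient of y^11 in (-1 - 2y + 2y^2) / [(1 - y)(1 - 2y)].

The denominator gives the recurrence a_n = 3a_(n−1) − 2a_(n−2) for n ≥ 3; the numerator fixes a_0 = -1, a_1 = -5, a_2 = -11.
Iterating: -1, -5, -11, -23, -47, -95, -191, -383, -767, -1535, -3071, -6143, so a_11 = -6143.

-6143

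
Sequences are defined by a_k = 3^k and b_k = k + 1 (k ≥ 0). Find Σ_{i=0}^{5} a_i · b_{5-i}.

The convolution is the x^5 coefficient of A(x)B(x).
Σ = 1·6 + 3·5 + 9·4 + 27·3 + 81·2 + 243·1 = 543.

543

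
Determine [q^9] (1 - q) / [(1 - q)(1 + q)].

The denominator gives the recurrence a_n = a_(n−2) for n ≥ 2; the numerator fixes a_0 = 1, a_1 = -1.
Iterating: 1, -1, 1, -1, 1, -1, 1, -1, 1, -1, so a_9 = -1.

-1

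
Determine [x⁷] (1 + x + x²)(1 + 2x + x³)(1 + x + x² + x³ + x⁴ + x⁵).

8

(1 + x + x²) has coefficients 1,1,1 for degrees 0…2.
(1 + 2x + x³) has coefficients 1,2,0,1,0,0,0,0 for degrees 0…7.
Finally multiplying by (1 + x + x² + x³ + x⁴ + x⁵), the product of all factors after the first has coefficients 1,3,3,4,4,4,3,1 for degrees 0…7.
[x⁷] = 1·1 + 1·3 + 1·4 = 8.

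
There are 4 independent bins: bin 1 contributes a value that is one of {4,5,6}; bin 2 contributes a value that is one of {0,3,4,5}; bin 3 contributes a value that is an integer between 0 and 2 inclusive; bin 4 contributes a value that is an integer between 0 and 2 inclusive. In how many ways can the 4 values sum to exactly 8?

10

The generating function for the choices is (q^4 + q^5 + q^6)·(1 + q^3 + q^4 + q^5)·(1 + q + q^2)·(1 + q + q^2); the count is [q^8].
(q^4 + q^5 + q^6) has coefficients 0,0,0,0,1,1,1 for degrees 0…6.
(1 + q^3 + q^4 + q^5) has coefficients 1,0,0,1,1,1,0,0,0 for degrees 0…8.
Multiplying by (1 + q + q^2) gives running coefficients 1,1,1,1,2,3,2,1,0 for degrees 0…8.
Finally multiplying by (1 + q + q^2), the product of all factors after the first has coefficients 1,2,3,3,4,6,7,6,3 for degrees 0…8.
[q^8] = 1·4 + 1·3 + 1·3 = 10.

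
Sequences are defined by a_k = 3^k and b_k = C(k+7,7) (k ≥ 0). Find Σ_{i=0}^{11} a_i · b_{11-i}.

Write out a_i and b_{11-i} for i = 0,…,11 and sum the products.
Σ = 1·31824 + 3·19448 + 9·11440 + 27·6435 + 81·3432 + 243·1716 + 729·792 + 2187·330 + 6561·120 + 19683·36 + 59049·8 + 177147·1 = 4506378.

4506378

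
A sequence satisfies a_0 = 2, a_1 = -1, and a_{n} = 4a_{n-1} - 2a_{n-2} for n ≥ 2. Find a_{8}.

The ordinary generating function has denominator 1 - 4y + 2y^2.
Iterating the recurrence: a_0,…,a_{8} = 2, -1, -8, -30, -104, -356, -1216, -4152, -14176.

-14176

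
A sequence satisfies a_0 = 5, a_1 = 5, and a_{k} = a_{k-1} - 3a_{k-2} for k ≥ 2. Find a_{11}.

The ordinary generating function has denominator 1 - q + 3q^2.
Iterating the recurrence: a_0,…,a_{11} = 5, 5, -10, -25, 5, 80, 65, -175, -370, 155, 1265, 800.

800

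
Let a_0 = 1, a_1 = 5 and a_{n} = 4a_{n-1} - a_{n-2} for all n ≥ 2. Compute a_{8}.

51409

The ordinary generating function has denominator 1 - 4t + t^2.
Iterating the recurrence: a_0,…,a_{8} = 1, 5, 19, 71, 265, 989, 3691, 13775, 51409.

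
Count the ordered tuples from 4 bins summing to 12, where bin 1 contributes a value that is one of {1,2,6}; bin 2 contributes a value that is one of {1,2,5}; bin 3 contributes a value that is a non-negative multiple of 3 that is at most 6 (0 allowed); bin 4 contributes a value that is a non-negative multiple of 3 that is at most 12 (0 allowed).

9

The generating function for the choices is (z + z^2 + z^6)·(z + z^2 + z^5)·(1 + z^3 + z^6)·(1 + z^3 + z^6 + z^9 + z^12); the count is [z^12].
(z + z^2 + z^6) has coefficients 0,1,1,0,0,0,1 for degrees 0…6.
(z + z^2 + z^5) has coefficients 0,1,1,0,0,1,0,0,0,0,0,0,0 for degrees 0…12.
Multiplying by (1 + z^3 + z^6) gives running coefficients 0,1,1,0,1,2,0,1,2,0,0,1,0 for degrees 0…12.
Finally multiplying by (1 + z^3 + z^6 + z^9 + z^12), the product of all factors after the first has coefficients 0,1,1,0,2,3,0,3,5,0,3,6,0 for degrees 0…12.
[z^12] = 1·6 + 1·3 + 1·0 = 9.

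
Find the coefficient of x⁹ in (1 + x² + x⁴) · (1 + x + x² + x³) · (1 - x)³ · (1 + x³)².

-2

(1 + x² + x⁴) has coefficients 1,0,1,0,1 for degrees 0…4.
(1 + x + x² + x³) has coefficients 1,1,1,1,0,0,0,0,0,0 for degrees 0…9.
Multiplying by (1 - x)³ gives running coefficients 1,-2,1,0,-1,2,-1,0,0,0 for degrees 0…9.
Finally multiplying by (1 + x³)², the product of all factors after the first has coefficients 1,-2,1,2,-5,4,0,-4,5,-2 for degrees 0…9.
[x⁹] = 1·(-2) + 1·(-4) + 1·4 = -2.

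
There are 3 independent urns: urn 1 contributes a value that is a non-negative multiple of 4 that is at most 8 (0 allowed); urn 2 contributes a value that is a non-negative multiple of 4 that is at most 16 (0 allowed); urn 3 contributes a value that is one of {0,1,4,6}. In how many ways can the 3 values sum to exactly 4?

The generating function for the choices is (1 + t^4 + t^8)·(1 + t^4 + t^8 + t^12 + t^16)·(1 + t + t^4 + t^6); the count is [t^4].
(1 + t^4 + t^8) has coefficients 1,0,0,0,1 for degrees 0…4.
(1 + t^4 + t^8 + t^12 + t^16) has coefficients 1,0,0,0,1 for degrees 0…4.
Finally multiplying by (1 + t + t^4 + t^6), the product of all factors after the first has coefficients 1,1,0,0,2 for degrees 0…4.
[t^4] = 1·2 + 1·1 = 3.

3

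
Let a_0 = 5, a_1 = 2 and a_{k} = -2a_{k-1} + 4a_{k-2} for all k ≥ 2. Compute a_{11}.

The ordinary generating function has denominator 1 + 2x - 4x^2.
Iterating the recurrence: a_0,…,a_{11} = 5, 2, 16, -24, 112, -320, 1088, -3456, 11264, -36352, 117760, -380928.

-380928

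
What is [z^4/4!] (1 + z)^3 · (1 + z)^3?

360

The EGF product rule gives c_4 = Σ_{k_1+k_2=4} C(4; k_1,k_2) · ∏ g_i(k_i), where (1+z)^3 gives the falling factorial (3)_k; (1+z)^3 gives the falling factorial (3)_k.
g_1(k) for k = 0…4: 1, 3, 6, 6, 0.
g_2(k) for k = 0…4: 1, 3, 6, 6, 0.
c_4 = Σ_k C(4,k)·g_1(k)·g_2(4−k) = 4·3·6 + 6·6·6 + 4·6·3 = 72 + 216 + 72 = 360.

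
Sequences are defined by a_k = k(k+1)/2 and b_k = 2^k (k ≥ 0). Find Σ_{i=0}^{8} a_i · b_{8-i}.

This is [x^8] in the product of the two ordinary generating functions.
Σ = 0·256 + 1·128 + 3·64 + 6·32 + 10·16 + 15·8 + 21·4 + 28·2 + 36·1 = 968.

968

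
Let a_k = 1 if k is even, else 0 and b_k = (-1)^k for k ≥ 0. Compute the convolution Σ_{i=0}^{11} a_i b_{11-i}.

This is [x^11] in the product of the two ordinary generating functions.
Σ = 1·(-1) + 0·1 + 1·(-1) + 0·1 + 1·(-1) + 0·1 + 1·(-1) + 0·1 + 1·(-1) + 0·1 + 1·(-1) + 0·1 = -6.

-6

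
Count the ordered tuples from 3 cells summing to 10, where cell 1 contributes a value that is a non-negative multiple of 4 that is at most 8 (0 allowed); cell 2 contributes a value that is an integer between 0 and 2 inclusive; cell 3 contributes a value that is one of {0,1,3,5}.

3

The generating function for the choices is (1 + y⁴ + y⁸)·(1 + y + y²)·(1 + y + y³ + y⁵); the count is [y¹⁰].
(1 + y⁴ + y⁸) has coefficients 1,0,0,0,1,0,0,0,1 for degrees 0…8.
(1 + y + y²) has coefficients 1,1,1,0,0,0,0,0,0,0,0 for degrees 0…10.
Finally multiplying by (1 + y + y³ + y⁵), the product of all factors after the first has coefficients 1,2,2,2,1,2,1,1,0,0,0 for degrees 0…10.
[y¹⁰] = 1·0 + 1·1 + 1·2 = 3.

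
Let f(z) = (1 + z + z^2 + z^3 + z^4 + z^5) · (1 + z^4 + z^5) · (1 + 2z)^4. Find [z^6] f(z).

122

(1 + z + z^2 + z^3 + z^4 + z^5) has coefficients 1,1,1,1,1,1 for degrees 0…5.
(1 + z^4 + z^5) has coefficients 1,0,0,0,1,1,0 for degrees 0…6.
Finally multiplying by (1 + 2z)^4, the product of all factors after the first has coefficients 1,8,24,32,17,9,32 for degrees 0…6.
[z^6] = 1·32 + 1·9 + 1·17 + 1·32 + 1·24 + 1·8 = 122.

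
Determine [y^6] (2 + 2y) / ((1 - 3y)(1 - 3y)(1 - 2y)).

The denominator gives the recurrence a_n = 8a_(n−1) − 21a_(n−2) + 18a_(n−3) for n ≥ 3; the numerator fixes a_0 = 2, a_1 = 18, a_2 = 102.
Iterating: 2, 18, 102, 474, 1974, 7674, 28470, so a_6 = 28470.

28470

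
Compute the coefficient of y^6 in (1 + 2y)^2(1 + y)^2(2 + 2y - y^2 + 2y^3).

20

(1 + 2y)^2 has coefficients 1,4,4 for degrees 0…2.
(1 + y)^2 has coefficients 1,2,1,0,0,0,0 for degrees 0…6.
Finally multiplying by (2 + 2y - y^2 + 2y^3), the product of all factors after the first has coefficients 2,6,5,2,3,2,0 for degrees 0…6.
[y^6] = 1·0 + 4·2 + 4·3 = 20.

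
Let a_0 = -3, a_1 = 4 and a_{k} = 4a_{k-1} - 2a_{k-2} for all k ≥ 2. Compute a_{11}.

1495808

The ordinary generating function has denominator 1 - 4y + 2y^2.
Iterating the recurrence: a_0,…,a_{11} = -3, 4, 22, 80, 276, 944, 3224, 11008, 37584, 128320, 438112, 1495808.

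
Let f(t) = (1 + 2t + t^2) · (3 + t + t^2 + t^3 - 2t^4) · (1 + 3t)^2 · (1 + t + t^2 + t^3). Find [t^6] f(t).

(1 + 2t + t^2) has coefficients 1,2,1 for degrees 0…2.
(3 + t + t^2 + t^3 - 2t^4) has coefficients 3,1,1,1,-2,0,0 for degrees 0…6.
Multiplying by (1 + 3t)^2 gives running coefficients 3,19,34,16,13,-3,-18 for degrees 0…6.
Finally multiplying by (1 + t + t^2 + t^3), the product of all factors after the first has coefficients 3,22,56,72,82,60,8 for degrees 0…6.
[t^6] = 1·8 + 2·60 + 1·82 = 210.

210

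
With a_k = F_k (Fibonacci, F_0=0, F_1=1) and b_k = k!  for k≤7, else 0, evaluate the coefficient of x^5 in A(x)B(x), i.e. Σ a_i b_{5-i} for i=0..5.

42

Write out a_i and b_{5-i} for i = 0,…,5 and sum the products.
Σ = 0·120 + 1·24 + 1·6 + 2·2 + 3·1 + 5·1 = 42.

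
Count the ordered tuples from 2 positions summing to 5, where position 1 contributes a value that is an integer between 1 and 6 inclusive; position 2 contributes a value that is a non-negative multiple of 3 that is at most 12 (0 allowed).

The generating function for the choices is (z + z^2 + z^3 + z^4 + z^5 + z^6)·(1 + z^3 + z^6 + z^9 + z^12); the count is [z^5].
(z + z^2 + z^3 + z^4 + z^5 + z^6) has coefficients 0,1,1,1,1,1 for degrees 0…5.
(1 + z^3 + z^6 + z^9 + z^12) has coefficients 1,0,0,1,0,0 for degrees 0…5.
[z^5] = 1·0 + 1·1 + 1·0 + 1·0 + 1·1 = 2.

2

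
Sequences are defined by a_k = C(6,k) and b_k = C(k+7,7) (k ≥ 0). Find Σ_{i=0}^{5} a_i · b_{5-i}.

The convolution is the t^5 coefficient of A(t)B(t).
Σ = 1·792 + 6·330 + 15·120 + 20·36 + 15·8 + 6·1 = 5418.

5418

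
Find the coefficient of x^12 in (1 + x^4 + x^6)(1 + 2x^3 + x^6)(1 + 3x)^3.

(1 + x^4 + x^6) has coefficients 1,0,0,0,1,0,1 for degrees 0…6.
(1 + 2x^3 + x^6) has coefficients 1,0,0,2,0,0,1,0,0,0,0,0,0 for degrees 0…12.
Finally multiplying by (1 + 3x)^3, the product of all factors after the first has coefficients 1,9,27,29,18,54,55,9,27,27,0,0,0 for degrees 0…12.
[x^12] = 1·0 + 1·27 + 1·55 = 82.

82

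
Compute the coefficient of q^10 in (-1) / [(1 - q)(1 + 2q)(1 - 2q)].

-1365

Partial fractions give a closed form: a_n = (1/3)·1^n + (-1/3)·(-2)^n + (-1)·2^n.
At n = 10: a_10 = -1365.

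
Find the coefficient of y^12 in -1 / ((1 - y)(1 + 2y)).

-2731

Partial fractions give a closed form: a_n = (-1/3)·1^n + (-2/3)·(-2)^n.
At n = 12: a_12 = -2731.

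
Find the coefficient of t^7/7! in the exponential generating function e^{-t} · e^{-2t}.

-2187

The EGF product rule gives c_7 = Σ_{k_1+k_2=7} C(7; k_1,k_2) · ∏ g_i(k_i), where e^{-t} gives (-1)^k; e^{-2t} gives (-2)^k.
g_1(k) for k = 0…7: 1, -1, 1, -1, 1, -1, 1, -1.
g_2(k) for k = 0…7: 1, -2, 4, -8, 16, -32, 64, -128.
c_7 = Σ_k C(7,k)·g_1(k)·g_2(7−k) = 1·1·(-128) + 7·(-1)·64 + 21·1·(-32) + 35·(-1)·16 + 35·1·(-8) + 21·(-1)·4 + 7·1·(-2) + 1·(-1)·1 = −128 − 448 − 672 − 560 − 280 − 84 − 14 − 1 = -2187.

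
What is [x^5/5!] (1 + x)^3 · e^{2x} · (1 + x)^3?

The EGF product rule gives c_5 = Σ_{k_1+k_2+k_3=5} C(5; k_1,k_2,k_3) · ∏ g_i(k_i), where (1+x)^3 gives the falling factorial (3)_k; e^{2x} gives (2)^k; (1+x)^3 gives the falling factorial (3)_k.
g_1(k) for k = 0…5: 1, 3, 6, 6, 0, 0.
g_2(k) for k = 0…5: 1, 2, 4, 8, 16, 32.
g_3(k) for k = 0…5: 1, 3, 6, 6, 0, 0.
First combine the last two factors: h(k) = Σ_j C(k,j)·g_2(j)·g_3(k−j) for k = 0…5: 1, 5, 22, 86, 304, 992.
c_5 = Σ_k C(5,k)·g_1(k)·h(5−k) = 1·1·992 + 5·3·304 + 10·6·86 + 10·6·22 = 992 + 4560 + 5160 + 1320 = 12032.

12032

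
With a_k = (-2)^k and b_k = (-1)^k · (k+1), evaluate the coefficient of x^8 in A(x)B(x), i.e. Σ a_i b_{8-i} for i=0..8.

1013

Write out a_i and b_{8-i} for i = 0,…,8 and sum the products.
Σ = 1·9 − 2·(-8) + 4·7 − 8·(-6) + 16·5 − 32·(-4) + 64·3 − 128·(-2) + 256·1 = 1013.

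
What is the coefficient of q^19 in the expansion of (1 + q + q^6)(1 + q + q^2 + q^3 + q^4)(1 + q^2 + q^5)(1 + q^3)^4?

(1 + q + q^6) has coefficients 1,1,0,0,0,0,1 for degrees 0…6.
(1 + q + q^2 + q^3 + q^4) has coefficients 1,1,1,1,1,0,0,0,0,0,0,0,0,0,0,0,0,0,0,0 for degrees 0…19.
Multiplying by (1 + q^2 + q^5) gives running coefficients 1,1,2,2,2,2,2,1,1,1,0,0,0,0,0,0,0,0,0,0 for degrees 0…19.
Finally multiplying by (1 + q^3)^4, the product of all factors after the first has coefficients 1,1,2,6,6,10,16,15,21,25,20,24,25,15,16,16,6,6,6,1 for degrees 0…19.
[q^19] = 1·1 + 1·6 + 1·15 = 22.

22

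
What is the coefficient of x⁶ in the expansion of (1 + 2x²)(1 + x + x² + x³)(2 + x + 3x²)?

(1 + 2x²) has coefficients 1,0,2 for degrees 0…2.
(1 + x + x² + x³) has coefficients 1,1,1,1,0,0,0 for degrees 0…6.
Finally multiplying by (2 + x + 3x²), the product of all factors after the first has coefficients 2,3,6,6,4,3,0 for degrees 0…6.
[x⁶] = 1·0 + 2·4 = 8.

8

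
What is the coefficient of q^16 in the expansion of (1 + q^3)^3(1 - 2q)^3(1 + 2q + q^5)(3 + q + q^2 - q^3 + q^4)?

(1 + q^3)^3 has coefficients 1,0,0,3,0,0,3,0,0,1 for degrees 0…9.
(1 - 2q)^3 has coefficients 1,-6,12,-8,0,0,0,0,0,0,0,0,0,0,0,0,0 for degrees 0…16.
Multiplying by (1 + 2q + q^5) gives running coefficients 1,-4,0,16,-16,1,-6,12,-8,0,0,0,0,0,0,0,0 for degrees 0…16.
Finally multiplying by (3 + q + q^2 - q^3 + q^4), the product of all factors after the first has coefficients 3,-11,-3,43,-27,-1,-49,63,-35,11,-26,20,-8,0,0,0,0 for degrees 0…16.
[q^16] = 1·0 + 3·0 + 3·(-26) + 1·63 = -15.

-15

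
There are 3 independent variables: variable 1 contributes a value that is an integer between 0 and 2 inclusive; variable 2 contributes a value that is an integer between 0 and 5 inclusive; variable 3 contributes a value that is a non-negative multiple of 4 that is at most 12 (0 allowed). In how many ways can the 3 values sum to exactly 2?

The generating function for the choices is (1 + q + q^2)·(1 + q + q^2 + q^3 + q^4 + q^5)·(1 + q^4 + q^8 + q^12); the count is [q^2].
(1 + q + q^2) has coefficients 1,1,1 for degrees 0…2.
(1 + q + q^2 + q^3 + q^4 + q^5) has coefficients 1,1,1 for degrees 0…2.
Finally multiplying by (1 + q^4 + q^8 + q^12), the product of all factors after the first has coefficients 1,1,1 for degrees 0…2.
[q^2] = 1·1 + 1·1 + 1·1 = 3.

3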